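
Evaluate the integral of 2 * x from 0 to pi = pi^2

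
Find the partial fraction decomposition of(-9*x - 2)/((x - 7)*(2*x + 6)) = -5/(4*(x + 3)) - 13/(4*(x - 7))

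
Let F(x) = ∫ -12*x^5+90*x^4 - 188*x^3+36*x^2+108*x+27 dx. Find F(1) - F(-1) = 114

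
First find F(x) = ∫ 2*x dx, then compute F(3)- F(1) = 8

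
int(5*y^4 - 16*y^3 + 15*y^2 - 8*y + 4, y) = y^5 - 4*y^4 + 5*y^3 - 4*y^2 + 4*y + C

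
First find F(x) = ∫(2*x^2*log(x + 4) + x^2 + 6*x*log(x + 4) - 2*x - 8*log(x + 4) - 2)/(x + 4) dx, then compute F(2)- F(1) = -2*log(6) + 3*log(5)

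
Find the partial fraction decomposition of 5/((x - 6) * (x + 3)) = -5/(9*(x + 3)) + 5/(9*(x - 6))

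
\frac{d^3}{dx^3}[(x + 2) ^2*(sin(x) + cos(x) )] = x^2*sin(x) - x^2*cos(x) - 2*x*sin(x) - 10*x*cos(x) - 14*sin(x) - 10*cos(x)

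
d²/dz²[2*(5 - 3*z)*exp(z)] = -6*z*exp(z) - 2*exp(z)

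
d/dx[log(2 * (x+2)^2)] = 2/(x + 2)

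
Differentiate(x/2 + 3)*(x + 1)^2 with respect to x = 3*x^2/2 + 8*x + 13/2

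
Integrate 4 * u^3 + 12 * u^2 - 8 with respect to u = u^4 + 4*u^3 - 8*u + C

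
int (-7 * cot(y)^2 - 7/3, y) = 14*y/3 + 7*cot(y) + C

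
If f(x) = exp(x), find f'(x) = exp(x)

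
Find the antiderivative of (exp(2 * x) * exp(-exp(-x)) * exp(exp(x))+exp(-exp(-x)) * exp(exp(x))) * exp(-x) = exp(2*sinh(x)) + C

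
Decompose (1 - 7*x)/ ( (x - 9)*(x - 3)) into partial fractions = 10/(3*(x - 3)) - 31/(3*(x - 9))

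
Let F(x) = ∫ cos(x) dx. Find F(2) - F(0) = sin(2)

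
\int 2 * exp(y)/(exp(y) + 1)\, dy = 2*log(exp(y) + 1) + C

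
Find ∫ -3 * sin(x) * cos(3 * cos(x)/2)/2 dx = sin(3*cos(x)/2) + C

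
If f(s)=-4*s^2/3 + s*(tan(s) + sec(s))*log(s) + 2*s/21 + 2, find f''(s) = (6*s^2*log(s)*sin(s)/cos(s)^3 - 3*s^2*log(s)/cos(s) + 6*s^2*log(s)/cos(s)^3 + 6*s*log(s)*sin(s)/cos(s)^2 + 6*s*log(s)/cos(s)^2 + 6*s*sin(s)/cos(s)^2 - 8*s + 6*s/cos(s)^2 + 3*tan(s) + 3/cos(s))/(3*s)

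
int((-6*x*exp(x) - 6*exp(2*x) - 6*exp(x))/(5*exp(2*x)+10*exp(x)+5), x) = (-6*x*exp(x) + 35*exp(x) + 35)/(5*(exp(x) + 1)) + C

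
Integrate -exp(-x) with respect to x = exp(-x) + C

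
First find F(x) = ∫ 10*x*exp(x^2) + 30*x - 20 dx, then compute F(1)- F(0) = -10 + 5*E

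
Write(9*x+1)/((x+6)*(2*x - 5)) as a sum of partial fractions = 47/(17*(2*x - 5)) + 53/(17*(x + 6))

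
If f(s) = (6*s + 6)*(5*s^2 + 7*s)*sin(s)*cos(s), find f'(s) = 30*s^3*cos(2*s) + 45*s^2*sin(2*s) + 72*s^2*cos(2*s) + 72*s*sin(2*s) + 42*s*cos(2*s) + 21*sin(2*s)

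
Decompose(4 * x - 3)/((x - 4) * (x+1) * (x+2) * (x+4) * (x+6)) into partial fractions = -27/(400*(x + 6)) + 19/(96*(x + 4)) - 11/(48*(x + 2)) + 7/(75*(x + 1)) + 13/(2400*(x - 4))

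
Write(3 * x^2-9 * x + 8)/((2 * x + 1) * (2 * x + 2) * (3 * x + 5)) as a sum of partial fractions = 141/(14*(3*x + 5)) + 53/(14*(2*x + 1)) - 5/(x + 1)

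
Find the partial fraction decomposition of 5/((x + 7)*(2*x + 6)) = -5/(8*(x + 7)) + 5/(8*(x + 3))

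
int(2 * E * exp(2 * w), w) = exp(2*w + 1) + C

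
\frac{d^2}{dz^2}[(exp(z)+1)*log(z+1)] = (z^2*exp(z)*log(z + 1) + 2*z*exp(z)*log(z + 1) + 2*z*exp(z) + exp(z)*log(z + 1) + exp(z) - 1)/(z^2 + 2*z + 1)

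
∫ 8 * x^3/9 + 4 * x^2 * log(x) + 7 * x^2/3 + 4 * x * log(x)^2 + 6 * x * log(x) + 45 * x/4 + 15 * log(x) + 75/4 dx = 7*x^2/3 + 7*x*log(x) + 7*x/4 + (4*x^2 + 12*x*log(x) + 3*x + 24)^2/72 + C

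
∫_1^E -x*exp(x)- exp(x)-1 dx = -E*(1 + exp(E)) + 1 + E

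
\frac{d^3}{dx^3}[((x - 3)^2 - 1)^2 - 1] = 24*x - 72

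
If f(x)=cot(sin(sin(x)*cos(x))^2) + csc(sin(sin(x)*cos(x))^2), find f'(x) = -4*(cos(sin(sin(x)*cos(x))^2) + 1)*sin(sin(x)*cos(x))*sin(x + pi/4)*cos(sin(x)*cos(x))*cos(x + pi/4)/sin(sin(sin(x)*cos(x))^2)^2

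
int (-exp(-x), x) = exp(-x) + C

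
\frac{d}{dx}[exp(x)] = exp(x)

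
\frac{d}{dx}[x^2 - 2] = 2*x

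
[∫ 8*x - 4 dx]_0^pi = -1 + (1 - 2*pi)^2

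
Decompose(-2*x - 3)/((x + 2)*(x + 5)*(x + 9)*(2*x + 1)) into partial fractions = -16/(459*(2*x + 1)) - 15/(476*(x + 9)) + 7/(108*(x + 5)) - 1/(63*(x + 2))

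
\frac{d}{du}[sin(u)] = cos(u)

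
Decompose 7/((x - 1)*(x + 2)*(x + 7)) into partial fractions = 7/(40*(x + 7)) - 7/(15*(x + 2)) + 7/(24*(x - 1))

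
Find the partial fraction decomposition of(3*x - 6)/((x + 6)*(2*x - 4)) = 3/(2*(x + 6))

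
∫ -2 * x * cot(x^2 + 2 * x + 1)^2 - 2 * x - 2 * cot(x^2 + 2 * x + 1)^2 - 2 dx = cot((x + 1)^2) + C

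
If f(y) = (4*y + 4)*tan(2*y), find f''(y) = 16*(2*y*sin(2*y)/cos(2*y) + 2*sin(2*y)/cos(2*y) + 1)/cos(2*y)^2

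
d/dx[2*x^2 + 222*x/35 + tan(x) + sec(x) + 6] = 4*x + tan(x)^2 + tan(x)*sec(x) + 257/35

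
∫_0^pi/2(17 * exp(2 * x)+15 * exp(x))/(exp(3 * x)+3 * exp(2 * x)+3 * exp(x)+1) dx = -31/4 + exp(pi)/(1 + exp(pi/2))^2 + 15*exp(pi/2)/(1 + exp(pi/2))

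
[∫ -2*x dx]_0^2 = -4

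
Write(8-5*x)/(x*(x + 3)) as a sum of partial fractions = -23/(3*(x + 3)) + 8/(3*x)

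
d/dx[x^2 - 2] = 2*x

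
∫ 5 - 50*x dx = -25*x^2 + 5*x + C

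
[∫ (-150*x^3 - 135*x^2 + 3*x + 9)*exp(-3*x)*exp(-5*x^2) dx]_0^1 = 24*exp(-8)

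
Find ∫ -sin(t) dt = cos(t) + C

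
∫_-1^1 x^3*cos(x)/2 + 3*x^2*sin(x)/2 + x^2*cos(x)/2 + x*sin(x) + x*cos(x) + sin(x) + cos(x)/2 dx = 2*sin(1)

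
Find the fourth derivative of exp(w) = exp(w)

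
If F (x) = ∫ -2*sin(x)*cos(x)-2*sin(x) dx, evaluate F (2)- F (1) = -(cos(1) + 1)^2 + (cos(2) + 1)^2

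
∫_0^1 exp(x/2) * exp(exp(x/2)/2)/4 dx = -exp(1/2) + exp(exp(1/2)/2)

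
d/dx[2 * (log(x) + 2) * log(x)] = (4*log(x) + 4)/x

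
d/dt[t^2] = 2*t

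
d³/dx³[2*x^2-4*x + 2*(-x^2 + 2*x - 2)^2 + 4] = 48*x - 48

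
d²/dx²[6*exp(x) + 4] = 6*exp(x)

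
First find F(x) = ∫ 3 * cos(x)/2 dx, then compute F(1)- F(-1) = 3*sin(1)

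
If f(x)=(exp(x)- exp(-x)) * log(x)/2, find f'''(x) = (x^3*exp(2*x)*log(x) + x^3*log(x) + 3*x^2*exp(2*x) - 3*x^2 - 3*x*exp(2*x) - 3*x + 2*exp(2*x) - 2)*exp(-x)/(2*x^3)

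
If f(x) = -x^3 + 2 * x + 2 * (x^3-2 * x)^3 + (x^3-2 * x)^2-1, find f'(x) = 18*x^8 - 84*x^6 + 6*x^5 + 120*x^4 - 16*x^3 - 51*x^2 + 8*x + 2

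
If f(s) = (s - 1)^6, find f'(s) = 6*s^5 - 30*s^4 + 60*s^3 - 60*s^2 + 30*s - 6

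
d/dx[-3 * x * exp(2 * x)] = -6*x*exp(2*x) - 3*exp(2*x)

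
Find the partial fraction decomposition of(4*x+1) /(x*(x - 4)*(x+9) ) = -35/(117*(x + 9)) + 17/(52*(x - 4)) - 1/(36*x)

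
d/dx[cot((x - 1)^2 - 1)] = 2*(1 - x)/sin(x*(x - 2))^2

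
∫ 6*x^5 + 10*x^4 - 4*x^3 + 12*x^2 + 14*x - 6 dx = x^6 + 2*x^5 - x^4 + 4*x^3 + 7*x^2 - 6*x + C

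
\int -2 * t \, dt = -t^2 + C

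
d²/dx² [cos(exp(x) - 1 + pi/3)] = -exp(2*x)*cos(exp(x) - 1 + pi/3) - exp(x)*sin(exp(x) - 1 + pi/3)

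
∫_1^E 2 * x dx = -1 + exp(2)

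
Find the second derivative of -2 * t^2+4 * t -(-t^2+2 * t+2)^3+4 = 30*t^4 - 120*t^3 + 72*t^2 + 96*t - 28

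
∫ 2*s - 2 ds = s^2 - 2*s + C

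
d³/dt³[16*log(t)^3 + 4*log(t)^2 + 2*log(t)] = (96*log(t)^2 - 272*log(t) + 76)/t^3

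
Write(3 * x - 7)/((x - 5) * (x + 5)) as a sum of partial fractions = 11/(5*(x + 5)) + 4/(5*(x - 5))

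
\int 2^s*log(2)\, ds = 2^s + C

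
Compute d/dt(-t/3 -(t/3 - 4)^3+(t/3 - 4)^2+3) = -t^2/9 + 26*t/9 - 19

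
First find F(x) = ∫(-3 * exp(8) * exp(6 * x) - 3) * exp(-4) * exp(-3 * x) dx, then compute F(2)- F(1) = -exp(10) - exp(-7) + exp(-10) + exp(7)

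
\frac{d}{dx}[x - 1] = 1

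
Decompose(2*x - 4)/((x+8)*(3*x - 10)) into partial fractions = 4/(17*(3*x - 10)) + 10/(17*(x + 8))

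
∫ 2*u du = u^2 + C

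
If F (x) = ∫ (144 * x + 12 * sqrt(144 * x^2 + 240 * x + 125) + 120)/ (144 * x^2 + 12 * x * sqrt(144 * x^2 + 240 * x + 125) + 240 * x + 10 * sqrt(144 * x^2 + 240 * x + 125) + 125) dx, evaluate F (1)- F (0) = -log(2 + sqrt(5)) + log(22/5 + sqrt(509)/5)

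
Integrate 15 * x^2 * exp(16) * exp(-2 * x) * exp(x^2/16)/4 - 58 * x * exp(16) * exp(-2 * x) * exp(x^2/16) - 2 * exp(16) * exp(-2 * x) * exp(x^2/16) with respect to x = (30*x + 16)*exp((x - 16)^2/16) + C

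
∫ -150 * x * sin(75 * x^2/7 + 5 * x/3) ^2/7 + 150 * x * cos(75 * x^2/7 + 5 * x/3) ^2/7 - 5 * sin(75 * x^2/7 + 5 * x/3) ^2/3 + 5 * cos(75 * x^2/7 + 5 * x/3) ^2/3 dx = sin(10*x*(45*x + 7)/21)/2 + C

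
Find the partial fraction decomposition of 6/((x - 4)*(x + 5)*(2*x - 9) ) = 24/(19*(2*x - 9)) + 2/(57*(x + 5)) - 2/(3*(x - 4))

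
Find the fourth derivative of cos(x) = cos(x)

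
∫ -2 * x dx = -x^2 + C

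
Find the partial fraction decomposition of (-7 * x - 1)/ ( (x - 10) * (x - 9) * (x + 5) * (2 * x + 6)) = -17/(420*(x + 5)) + 5/(156*(x + 3)) + 4/(21*(x - 9)) - 71/(390*(x - 10))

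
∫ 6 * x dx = 3*x^2 + C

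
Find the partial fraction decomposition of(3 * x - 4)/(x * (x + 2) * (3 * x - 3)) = -5/(9*(x + 2)) - 1/(9*(x - 1)) + 2/(3*x)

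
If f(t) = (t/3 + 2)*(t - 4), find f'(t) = 2*t/3 + 2/3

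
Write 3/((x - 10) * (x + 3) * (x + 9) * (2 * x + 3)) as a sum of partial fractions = -8/(345*(2*x + 3)) - 1/(570*(x + 9)) + 1/(78*(x + 3)) + 3/(5681*(x - 10))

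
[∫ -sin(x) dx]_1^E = cos(E) - cos(1)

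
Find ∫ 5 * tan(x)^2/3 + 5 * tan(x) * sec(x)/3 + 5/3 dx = 5*tan(x)/3 + 5*sec(x)/3 + C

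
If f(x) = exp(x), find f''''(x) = exp(x)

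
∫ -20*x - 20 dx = -10*x^2 - 20*x + C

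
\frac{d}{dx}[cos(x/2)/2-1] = -sin(x/2)/4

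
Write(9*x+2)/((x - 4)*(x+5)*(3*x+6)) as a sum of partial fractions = -43/(81*(x + 5)) + 8/(27*(x + 2)) + 19/(81*(x - 4))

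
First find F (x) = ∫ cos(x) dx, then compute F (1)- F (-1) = 2*sin(1)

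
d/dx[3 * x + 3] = 3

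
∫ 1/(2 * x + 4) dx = log(x + 2)/2 + C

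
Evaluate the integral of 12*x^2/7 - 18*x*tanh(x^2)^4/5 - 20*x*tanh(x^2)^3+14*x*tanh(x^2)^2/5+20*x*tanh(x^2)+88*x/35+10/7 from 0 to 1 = 3*tanh(1)^3/5 + 2*tanh(1)/5 + 20/7 + 5*tanh(1)^2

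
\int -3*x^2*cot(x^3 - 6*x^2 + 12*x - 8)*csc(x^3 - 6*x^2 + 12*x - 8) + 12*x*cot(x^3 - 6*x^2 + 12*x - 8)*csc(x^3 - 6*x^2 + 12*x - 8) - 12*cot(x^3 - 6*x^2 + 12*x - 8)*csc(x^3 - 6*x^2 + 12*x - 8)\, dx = csc((x - 2)^3) + C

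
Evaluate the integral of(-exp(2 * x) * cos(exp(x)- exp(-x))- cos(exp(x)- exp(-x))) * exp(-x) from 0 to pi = sin(-exp(pi) + exp(-pi))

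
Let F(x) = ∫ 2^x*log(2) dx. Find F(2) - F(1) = 2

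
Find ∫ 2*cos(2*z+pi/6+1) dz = sin(2*z + pi/6 + 1) + C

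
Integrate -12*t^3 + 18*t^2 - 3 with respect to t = -3*t^4 + 6*t^3 - 3*t + C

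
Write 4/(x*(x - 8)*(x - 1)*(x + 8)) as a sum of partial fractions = -1/(288*(x + 8)) - 4/(63*(x - 1)) + 1/(224*(x - 8)) + 1/(16*x)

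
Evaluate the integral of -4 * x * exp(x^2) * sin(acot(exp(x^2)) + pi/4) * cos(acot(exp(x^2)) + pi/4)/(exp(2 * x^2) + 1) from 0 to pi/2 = -1 + sin(acot(exp(pi^2/4)) + pi/4)^2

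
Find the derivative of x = 1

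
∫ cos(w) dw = sin(w) + C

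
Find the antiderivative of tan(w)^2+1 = tan(w) + C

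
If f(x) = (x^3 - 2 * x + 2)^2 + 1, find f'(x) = 6*x^5 - 16*x^3 + 12*x^2 + 8*x - 8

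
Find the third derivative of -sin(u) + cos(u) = sin(u) + cos(u)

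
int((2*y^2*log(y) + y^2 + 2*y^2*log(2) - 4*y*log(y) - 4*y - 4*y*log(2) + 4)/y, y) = (y - 2)^2*log(2*y) + C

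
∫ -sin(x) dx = cos(x) + C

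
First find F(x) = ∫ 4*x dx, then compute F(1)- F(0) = 2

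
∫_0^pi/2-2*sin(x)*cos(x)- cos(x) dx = -2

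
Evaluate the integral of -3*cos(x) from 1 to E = -3*sin(E) + 3*sin(1)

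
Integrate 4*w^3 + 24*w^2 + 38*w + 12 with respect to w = w^4 + 8*w^3 + 19*w^2 + 12*w + C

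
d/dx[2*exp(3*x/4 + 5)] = 3*exp(3*x/4 + 5)/2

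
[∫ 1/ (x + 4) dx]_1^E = -log(5) + log(E + 4)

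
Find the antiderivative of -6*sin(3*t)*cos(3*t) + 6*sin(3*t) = (cos(3*t) - 1)^2 + C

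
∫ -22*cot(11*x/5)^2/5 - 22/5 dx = 2*cot(11*x/5) + C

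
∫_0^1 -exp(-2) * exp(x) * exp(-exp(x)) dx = -exp(-3) + exp(-E - 2)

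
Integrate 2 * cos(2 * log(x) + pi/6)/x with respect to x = sin(2*log(x) + pi/6) + C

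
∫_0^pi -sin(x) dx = -2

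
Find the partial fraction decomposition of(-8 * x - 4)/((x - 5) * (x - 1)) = 3/(x - 1) - 11/(x - 5)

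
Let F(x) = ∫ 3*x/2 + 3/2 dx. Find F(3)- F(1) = 9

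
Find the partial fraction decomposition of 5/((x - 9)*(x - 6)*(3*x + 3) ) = 1/(42*(x + 1)) - 5/(63*(x - 6)) + 1/(18*(x - 9))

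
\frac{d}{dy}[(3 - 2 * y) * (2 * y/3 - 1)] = 4 - 8*y/3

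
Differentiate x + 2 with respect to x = 1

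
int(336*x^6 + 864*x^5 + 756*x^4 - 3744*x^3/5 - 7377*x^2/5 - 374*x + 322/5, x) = 48*x^7 + 144*x^6 + 756*x^5/5 - 936*x^4/5 - 2459*x^3/5 - 187*x^2 + 322*x/5 + C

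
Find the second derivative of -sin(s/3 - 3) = sin(s/3 - 3)/9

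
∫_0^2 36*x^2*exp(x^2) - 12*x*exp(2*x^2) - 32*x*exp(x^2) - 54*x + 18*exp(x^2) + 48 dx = -3*(-4 + exp(4))^2 - 4*exp(4) + 55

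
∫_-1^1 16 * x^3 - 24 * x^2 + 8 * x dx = -16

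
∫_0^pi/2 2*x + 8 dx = -16 + (pi/2 + 4)^2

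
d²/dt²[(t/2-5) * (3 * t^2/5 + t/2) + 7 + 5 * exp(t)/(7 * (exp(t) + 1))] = (126*t*exp(3*t) + 378*t*exp(2*t) + 378*t*exp(t) + 126*t - 385*exp(3*t) - 1205*exp(2*t) - 1105*exp(t) - 385)/(70*exp(3*t) + 210*exp(2*t) + 210*exp(t) + 70)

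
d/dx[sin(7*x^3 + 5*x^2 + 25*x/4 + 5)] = (21*x^2 + 10*x + 25/4)*cos(7*x^3 + 5*x^2 + 25*x/4 + 5)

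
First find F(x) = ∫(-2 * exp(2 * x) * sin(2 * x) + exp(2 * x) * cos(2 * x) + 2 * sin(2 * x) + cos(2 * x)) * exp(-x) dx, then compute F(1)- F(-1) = (-2*exp(-1) + 2*E)*cos(2)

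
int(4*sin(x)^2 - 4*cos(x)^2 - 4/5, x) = -4*x/5 - 2*sin(2*x) + C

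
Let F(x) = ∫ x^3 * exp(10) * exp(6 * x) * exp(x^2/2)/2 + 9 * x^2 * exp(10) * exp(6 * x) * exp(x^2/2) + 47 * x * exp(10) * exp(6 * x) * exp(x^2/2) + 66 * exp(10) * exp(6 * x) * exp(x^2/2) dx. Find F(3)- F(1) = -33*exp(33/2)/2 + 65*exp(65/2)/2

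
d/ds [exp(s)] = exp(s)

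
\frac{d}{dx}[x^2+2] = 2*x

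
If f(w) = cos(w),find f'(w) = -sin(w)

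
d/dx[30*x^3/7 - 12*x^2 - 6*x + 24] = 90*x^2/7 - 24*x - 6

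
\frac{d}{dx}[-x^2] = -2*x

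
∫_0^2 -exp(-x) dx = -1 + exp(-2)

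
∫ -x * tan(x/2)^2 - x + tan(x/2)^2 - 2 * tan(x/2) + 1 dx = (2 - 2*x)*tan(x/2) + C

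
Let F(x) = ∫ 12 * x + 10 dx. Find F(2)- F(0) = 44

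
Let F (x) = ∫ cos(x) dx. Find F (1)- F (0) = sin(1)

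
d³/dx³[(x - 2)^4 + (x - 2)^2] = 24*x - 48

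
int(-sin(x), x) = cos(x) + C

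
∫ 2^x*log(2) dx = 2^x + C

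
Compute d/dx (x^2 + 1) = 2*x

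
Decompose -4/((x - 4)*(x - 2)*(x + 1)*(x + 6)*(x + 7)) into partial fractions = -2/(297*(x + 7)) + 1/(100*(x + 6)) - 2/(225*(x + 1)) + 1/(108*(x - 2)) - 1/(275*(x - 4))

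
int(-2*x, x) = -x^2 + C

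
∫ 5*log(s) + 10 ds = 5*s*(log(s) + 1) + C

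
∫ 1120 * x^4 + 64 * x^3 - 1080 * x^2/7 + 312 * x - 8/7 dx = 224*x^5 + 16*x^4 - 360*x^3/7 + 156*x^2 - 8*x/7 + C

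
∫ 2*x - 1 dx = x^2 - x + C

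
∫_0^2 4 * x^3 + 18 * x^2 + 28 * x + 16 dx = 152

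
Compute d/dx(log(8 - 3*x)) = 3/(3*x - 8)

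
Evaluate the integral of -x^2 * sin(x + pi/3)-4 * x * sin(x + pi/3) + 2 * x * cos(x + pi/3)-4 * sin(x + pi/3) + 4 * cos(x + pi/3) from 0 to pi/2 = -sqrt(3)*(pi/2 + 2)^2/2 - 2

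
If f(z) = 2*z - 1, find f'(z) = 2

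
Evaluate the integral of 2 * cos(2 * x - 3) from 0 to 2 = sin(3) + sin(1)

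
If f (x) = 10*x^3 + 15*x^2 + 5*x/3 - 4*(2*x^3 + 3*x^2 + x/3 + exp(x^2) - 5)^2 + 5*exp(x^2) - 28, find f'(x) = -96*x^5 - 32*x^4*exp(x^2) - 240*x^4 - 48*x^3*exp(x^2) - 496*x^3/3 - 160*x^2*exp(x^2)/3 + 246*x^2 - 16*x*exp(2*x^2) + 42*x*exp(x^2) + 2422*x/9 - 8*exp(x^2)/3 + 15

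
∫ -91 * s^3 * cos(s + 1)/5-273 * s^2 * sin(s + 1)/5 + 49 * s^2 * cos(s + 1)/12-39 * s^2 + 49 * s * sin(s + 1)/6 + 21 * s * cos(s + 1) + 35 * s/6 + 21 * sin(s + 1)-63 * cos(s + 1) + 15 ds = (7*sin(s + 1) + 5)*(-13*s^3/5 + 7*s^2/12 + 3*s - 9) + C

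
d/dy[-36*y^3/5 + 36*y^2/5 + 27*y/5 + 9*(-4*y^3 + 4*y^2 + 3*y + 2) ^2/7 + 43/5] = 864*y^5/7 - 1440*y^4/7 - 288*y^3/7 + 324*y^2/35 + 2754*y/35 + 729/35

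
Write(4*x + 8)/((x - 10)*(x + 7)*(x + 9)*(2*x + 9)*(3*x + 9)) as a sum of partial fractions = -32/(2349*(2*x + 9)) - 7/(1539*(x + 9)) + 1/(102*(x + 7)) + 1/(702*(x + 3)) + 16/(121771*(x - 10))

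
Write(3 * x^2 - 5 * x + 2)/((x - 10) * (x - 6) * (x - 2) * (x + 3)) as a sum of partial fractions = -44/(585*(x + 3)) + 1/(40*(x - 2)) - 5/(9*(x - 6)) + 63/(104*(x - 10))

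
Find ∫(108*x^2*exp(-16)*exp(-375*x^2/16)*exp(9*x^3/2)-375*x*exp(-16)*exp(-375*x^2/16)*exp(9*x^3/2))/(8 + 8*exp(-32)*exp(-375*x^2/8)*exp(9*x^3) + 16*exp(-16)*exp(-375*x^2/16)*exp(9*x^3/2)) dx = exp(9*x^3/2)/(exp(9*x^3/2) + exp(375*x^2/16 + 16)) + C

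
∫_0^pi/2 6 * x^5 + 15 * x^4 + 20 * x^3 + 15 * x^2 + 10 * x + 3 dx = -(1 + pi/2 + pi^2/4)^2 + pi + pi^2/2 + (1 + pi/2 + pi^2/4)^3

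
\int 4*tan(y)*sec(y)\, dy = 4*sec(y) + C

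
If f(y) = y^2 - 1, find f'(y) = 2*y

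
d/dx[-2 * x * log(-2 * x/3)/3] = -2*log(-x)/3 - 2/3 - 2*log(2)/3 + 2*log(3)/3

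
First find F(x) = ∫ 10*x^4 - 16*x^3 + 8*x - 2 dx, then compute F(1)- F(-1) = 0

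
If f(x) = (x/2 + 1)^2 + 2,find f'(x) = x/2 + 1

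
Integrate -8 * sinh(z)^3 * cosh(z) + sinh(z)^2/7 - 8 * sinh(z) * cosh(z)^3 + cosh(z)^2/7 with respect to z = sinh(2*z)/14 - cosh(2*z)^2 + C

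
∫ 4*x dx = 2*x^2 + C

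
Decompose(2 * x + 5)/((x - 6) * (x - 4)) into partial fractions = -13/(2*(x - 4)) + 17/(2*(x - 6))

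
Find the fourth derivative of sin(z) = sin(z)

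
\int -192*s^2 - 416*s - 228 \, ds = -64*s^3 - 208*s^2 - 228*s + C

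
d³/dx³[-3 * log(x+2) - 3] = -6/(x^3 + 6*x^2 + 12*x + 8)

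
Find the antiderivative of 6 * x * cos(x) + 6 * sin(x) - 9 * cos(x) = (6*x - 9)*sin(x) + C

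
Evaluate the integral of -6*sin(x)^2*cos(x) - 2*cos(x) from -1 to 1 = -7*sin(1) + sin(3)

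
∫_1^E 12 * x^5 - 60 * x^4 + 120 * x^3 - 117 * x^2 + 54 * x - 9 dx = (-1 + E)^3 + 2*(-1 + E)^6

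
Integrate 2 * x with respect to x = x^2 + C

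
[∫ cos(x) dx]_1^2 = -sin(1) + sin(2)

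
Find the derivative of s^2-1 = 2*s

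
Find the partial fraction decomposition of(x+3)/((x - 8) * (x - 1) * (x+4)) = -1/(60*(x + 4)) - 4/(35*(x - 1)) + 11/(84*(x - 8))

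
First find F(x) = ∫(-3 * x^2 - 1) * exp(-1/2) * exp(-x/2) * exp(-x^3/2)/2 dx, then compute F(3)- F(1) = -exp(-3/2) + exp(-31/2)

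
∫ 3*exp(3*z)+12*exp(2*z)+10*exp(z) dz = (exp(z) + 2)^3 - 2*exp(z) + C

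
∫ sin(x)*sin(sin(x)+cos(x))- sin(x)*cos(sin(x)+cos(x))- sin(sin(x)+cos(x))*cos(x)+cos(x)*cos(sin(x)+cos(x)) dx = sqrt(2)*sin(sqrt(2)*sin(x + pi/4) + pi/4) + C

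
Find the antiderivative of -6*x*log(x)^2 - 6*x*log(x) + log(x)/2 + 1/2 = -3*x^2*log(x)^2 + x*log(x)/2 + acos(x^2/3 - 2*x - 3) - asin(-x^2/3 + 2*x + 3) + C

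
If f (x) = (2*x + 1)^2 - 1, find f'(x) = 8*x + 4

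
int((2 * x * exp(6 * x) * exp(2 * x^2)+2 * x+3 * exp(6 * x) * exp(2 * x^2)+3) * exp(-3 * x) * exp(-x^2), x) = 2*sinh(x*(x + 3)) + C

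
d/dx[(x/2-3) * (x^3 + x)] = 2*x^3 - 9*x^2 + x - 3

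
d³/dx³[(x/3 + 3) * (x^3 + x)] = 8*x + 18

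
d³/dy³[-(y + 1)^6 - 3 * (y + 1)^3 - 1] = -120*y^3 - 360*y^2 - 360*y - 138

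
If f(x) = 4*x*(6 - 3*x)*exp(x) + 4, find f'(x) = -12*x^2*exp(x) + 24*exp(x)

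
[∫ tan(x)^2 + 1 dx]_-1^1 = 2*tan(1)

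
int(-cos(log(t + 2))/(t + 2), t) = -sin(log(t + 2)) + C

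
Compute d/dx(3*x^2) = 6*x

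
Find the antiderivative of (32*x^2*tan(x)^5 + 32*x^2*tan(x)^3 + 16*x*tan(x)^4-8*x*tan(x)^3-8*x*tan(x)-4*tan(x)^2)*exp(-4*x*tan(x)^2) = -4*x*exp(-4*x*tan(x)^2)*tan(x)^2 + C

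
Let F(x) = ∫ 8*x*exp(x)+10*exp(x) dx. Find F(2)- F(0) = -2 + 18*exp(2)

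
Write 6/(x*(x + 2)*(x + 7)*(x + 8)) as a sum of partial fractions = -1/(8*(x + 8)) + 6/(35*(x + 7)) - 1/(10*(x + 2)) + 3/(56*x)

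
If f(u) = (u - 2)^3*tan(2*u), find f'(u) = (u - 2)^2*(2*u/cos(2*u)^2 + 3*tan(2*u) - 4/cos(2*u)^2)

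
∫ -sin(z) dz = cos(z) + C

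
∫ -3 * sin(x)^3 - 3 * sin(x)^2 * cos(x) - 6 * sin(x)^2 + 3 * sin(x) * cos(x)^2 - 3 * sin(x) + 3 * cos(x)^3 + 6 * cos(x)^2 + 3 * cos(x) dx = (sqrt(2)*sin(x + pi/4) + 1)^3 + C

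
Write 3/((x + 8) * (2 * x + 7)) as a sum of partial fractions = 2/(3*(2*x + 7)) - 1/(3*(x + 8))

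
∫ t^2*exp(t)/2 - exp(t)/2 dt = (t - 1)^2*exp(t)/2 + C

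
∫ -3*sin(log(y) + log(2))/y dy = 3*cos(log(2*y)) + C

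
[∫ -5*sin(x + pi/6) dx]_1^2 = 5*cos(pi/6 + 2) - 5*cos(pi/6 + 1)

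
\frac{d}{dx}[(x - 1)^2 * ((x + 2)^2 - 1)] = 4*x^3 + 6*x^2 - 8*x - 2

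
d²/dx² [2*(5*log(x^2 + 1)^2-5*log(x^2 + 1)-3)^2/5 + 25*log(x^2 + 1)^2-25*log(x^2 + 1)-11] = (-80*x^2*log(x^2 + 1)^3 + 600*x^2*log(x^2 + 1)^2 - 572*x^2*log(x^2 + 1) + 210*x^2 + 80*log(x^2 + 1)^3 - 120*log(x^2 + 1)^2 + 92*log(x^2 + 1) - 26)/(x^4 + 2*x^2 + 1)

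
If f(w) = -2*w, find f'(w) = -2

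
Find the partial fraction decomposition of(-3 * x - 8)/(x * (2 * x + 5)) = 1/(5*(2*x + 5)) - 8/(5*x)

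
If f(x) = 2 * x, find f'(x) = 2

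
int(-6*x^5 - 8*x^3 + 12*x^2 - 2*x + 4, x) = -x^6 - 2*x^4 + 4*x^3 - x^2 + 4*x + C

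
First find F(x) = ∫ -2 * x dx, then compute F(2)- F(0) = -4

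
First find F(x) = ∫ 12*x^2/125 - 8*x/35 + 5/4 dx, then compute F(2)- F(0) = 4023/1750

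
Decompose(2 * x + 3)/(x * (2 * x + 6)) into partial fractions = 1/(2*(x + 3)) + 1/(2*x)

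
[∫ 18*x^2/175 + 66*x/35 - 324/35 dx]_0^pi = 3*(pi/5 + 7)*(-3*pi - 3 + 2*pi^2/5)/7 + 9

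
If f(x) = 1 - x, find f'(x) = -1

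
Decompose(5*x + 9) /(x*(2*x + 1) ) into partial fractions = -13/(2*x + 1) + 9/x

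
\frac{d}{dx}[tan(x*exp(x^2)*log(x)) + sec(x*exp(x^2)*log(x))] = (2*x^2*log(x)*sin(x*exp(x^2)*log(x)) + 2*x^2*log(x) + log(x)*sin(x*exp(x^2)*log(x)) + log(x) + sin(x*exp(x^2)*log(x)) + 1)*exp(x^2)/cos(x*exp(x^2)*log(x))^2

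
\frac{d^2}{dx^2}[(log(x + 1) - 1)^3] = (-3*log(x + 1)^2 + 12*log(x + 1) - 9)/(x^2 + 2*x + 1)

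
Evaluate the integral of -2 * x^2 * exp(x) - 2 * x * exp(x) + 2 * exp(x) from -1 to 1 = 4*exp(-1)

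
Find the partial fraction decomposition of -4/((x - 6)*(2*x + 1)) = 8/(13*(2*x + 1)) - 4/(13*(x - 6))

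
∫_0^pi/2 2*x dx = pi^2/4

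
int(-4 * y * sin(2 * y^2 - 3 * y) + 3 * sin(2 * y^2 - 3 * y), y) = cos(y*(2*y - 3)) + C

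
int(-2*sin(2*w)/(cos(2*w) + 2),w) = log(cos(2*w) + 2) + C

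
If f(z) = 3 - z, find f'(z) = -1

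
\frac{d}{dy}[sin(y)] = cos(y)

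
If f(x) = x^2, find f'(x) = 2*x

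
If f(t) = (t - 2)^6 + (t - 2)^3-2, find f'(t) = 6*t^5 - 60*t^4 + 240*t^3 - 477*t^2 + 468*t - 180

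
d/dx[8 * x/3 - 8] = 8/3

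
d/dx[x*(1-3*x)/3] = 1/3 - 2*x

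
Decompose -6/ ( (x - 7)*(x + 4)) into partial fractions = 6/(11*(x + 4)) - 6/(11*(x - 7))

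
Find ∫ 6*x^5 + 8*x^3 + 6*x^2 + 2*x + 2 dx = x^6 + 2*x^4 + 2*x^3 + x^2 + 2*x + C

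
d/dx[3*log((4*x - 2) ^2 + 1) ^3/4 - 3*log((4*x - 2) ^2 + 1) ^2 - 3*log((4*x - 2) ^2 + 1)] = (72*x*log(16*x^2 - 16*x + 5)^2 - 192*x*log(16*x^2 - 16*x + 5) - 96*x - 36*log(16*x^2 - 16*x + 5)^2 + 96*log(16*x^2 - 16*x + 5) + 48)/(16*x^2 - 16*x + 5)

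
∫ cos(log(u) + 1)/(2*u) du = sin(log(u) + 1)/2 + C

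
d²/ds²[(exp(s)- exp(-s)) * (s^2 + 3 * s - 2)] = (s^2*exp(2*s) - s^2 + 7*s*exp(2*s) + s + 6*exp(2*s) + 6)*exp(-s)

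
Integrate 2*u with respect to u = u^2 + C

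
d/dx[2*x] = 2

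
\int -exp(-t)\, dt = exp(-t) + C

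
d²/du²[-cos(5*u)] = 25*cos(5*u)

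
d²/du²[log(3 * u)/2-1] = -1/(2*u^2)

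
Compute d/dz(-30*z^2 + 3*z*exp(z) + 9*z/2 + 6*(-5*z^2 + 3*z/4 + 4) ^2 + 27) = 600*z^3 - 135*z^2 + 3*z*exp(z) - 2133*z/4 + 3*exp(z) + 81/2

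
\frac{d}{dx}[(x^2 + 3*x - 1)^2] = 4*x^3 + 18*x^2 + 14*x - 6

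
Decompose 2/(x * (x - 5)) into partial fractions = 2/(5*(x - 5)) - 2/(5*x)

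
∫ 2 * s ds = s^2 + C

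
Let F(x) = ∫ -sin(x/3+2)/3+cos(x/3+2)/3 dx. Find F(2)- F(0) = -sin(2) + cos(8/3) - cos(2) + sin(8/3)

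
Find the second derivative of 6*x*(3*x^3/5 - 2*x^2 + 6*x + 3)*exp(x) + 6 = 18*x^4*exp(x)/5 + 84*x^3*exp(x)/5 + 36*x^2*exp(x)/5 + 90*x*exp(x) + 108*exp(x)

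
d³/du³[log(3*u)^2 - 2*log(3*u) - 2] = (4*log(u) - 10 + 4*log(3))/u^3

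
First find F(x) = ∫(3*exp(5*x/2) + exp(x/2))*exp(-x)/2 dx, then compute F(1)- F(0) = (E - exp(-1))*exp(1/2)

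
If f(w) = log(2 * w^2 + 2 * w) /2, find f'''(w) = (2*w^3 + 3*w^2 + 3*w + 1)/(w^6 + 3*w^5 + 3*w^4 + w^3)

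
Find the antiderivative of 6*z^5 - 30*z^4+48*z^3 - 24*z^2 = z^6 - 6*z^5 + 12*z^4 - 8*z^3 + C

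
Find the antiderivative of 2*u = u^2 + C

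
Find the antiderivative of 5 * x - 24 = 5*x^2/2 - 24*x + C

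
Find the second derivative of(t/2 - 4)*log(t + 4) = (t + 16)/(2*t^2 + 16*t + 32)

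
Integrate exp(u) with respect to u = exp(u) + C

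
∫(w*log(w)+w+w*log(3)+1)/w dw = (w + 1)*log(3*w) + C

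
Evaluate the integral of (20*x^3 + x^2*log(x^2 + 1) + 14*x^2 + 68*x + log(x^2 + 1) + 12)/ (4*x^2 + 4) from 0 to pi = 3*pi + (pi/4 + 6)*log(1 + pi^2) + 5*pi^2/2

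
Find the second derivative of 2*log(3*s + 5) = -18/(9*s^2 + 30*s + 25)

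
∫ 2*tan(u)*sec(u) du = 2*sec(u) + C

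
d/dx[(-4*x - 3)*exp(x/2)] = -2*x*exp(x/2) - 11*exp(x/2)/2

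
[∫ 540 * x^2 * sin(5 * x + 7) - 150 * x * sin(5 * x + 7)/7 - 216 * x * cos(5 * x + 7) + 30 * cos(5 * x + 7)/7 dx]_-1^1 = -726*cos(12)/7 + 786*cos(2)/7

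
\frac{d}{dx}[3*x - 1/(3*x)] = (9*x^2 + 1)/(3*x^2)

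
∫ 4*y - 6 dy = 2*y^2 - 6*y + C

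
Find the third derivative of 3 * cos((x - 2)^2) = 24*x^3*sin(x^2 - 4*x + 4) - 144*x^2*sin(x^2 - 4*x + 4) + 288*x*sin(x^2 - 4*x + 4) - 36*x*cos(x^2 - 4*x + 4) - 192*sin(x^2 - 4*x + 4) + 72*cos(x^2 - 4*x + 4)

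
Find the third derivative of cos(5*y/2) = 125*sin(5*y/2)/8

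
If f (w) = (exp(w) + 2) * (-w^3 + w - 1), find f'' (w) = -w^3*exp(w) - 6*w^2*exp(w) - 5*w*exp(w) - 12*w + exp(w)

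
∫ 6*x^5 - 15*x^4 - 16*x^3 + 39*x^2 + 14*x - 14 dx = x^6 - 3*x^5 - 4*x^4 + 13*x^3 + 7*x^2 - 14*x + C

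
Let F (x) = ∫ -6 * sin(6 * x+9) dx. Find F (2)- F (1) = cos(21) - cos(15)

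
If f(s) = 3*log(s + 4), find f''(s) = -3/(s^2 + 8*s + 16)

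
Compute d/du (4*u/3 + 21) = 4/3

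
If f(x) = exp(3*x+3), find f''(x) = 9*exp(3*x + 3)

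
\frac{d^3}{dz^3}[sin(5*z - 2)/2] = -125*cos(5*z - 2)/2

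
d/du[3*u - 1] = 3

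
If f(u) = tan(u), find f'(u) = cos(u)^(-2)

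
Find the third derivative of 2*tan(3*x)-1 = 324*tan(3*x)^4 + 432*tan(3*x)^2 + 108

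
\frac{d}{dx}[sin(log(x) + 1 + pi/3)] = cos(log(x) + 1 + pi/3)/x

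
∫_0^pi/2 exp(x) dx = -1 + exp(pi/2)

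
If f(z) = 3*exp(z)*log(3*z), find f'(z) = (3*z*exp(z)*log(z) + 3*z*exp(z)*log(3) + 3*exp(z))/z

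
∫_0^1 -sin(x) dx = -1 + cos(1)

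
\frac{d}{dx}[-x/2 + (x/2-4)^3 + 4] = 3*x^2/8 - 6*x + 47/2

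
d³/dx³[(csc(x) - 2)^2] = 4*(-1 + 2/sin(x) + 6/sin(x)^2 - 6/sin(x)^3)*cos(x)/sin(x)^2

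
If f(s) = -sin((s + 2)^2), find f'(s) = -2*(s + 2)*cos(s^2 + 4*s + 4)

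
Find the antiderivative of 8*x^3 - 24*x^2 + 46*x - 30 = 2*x^4 - 8*x^3 + 23*x^2 - 30*x + C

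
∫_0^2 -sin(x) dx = -1 + cos(2)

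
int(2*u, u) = u^2 + C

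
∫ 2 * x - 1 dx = x^2 - x + C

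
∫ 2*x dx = x^2 + C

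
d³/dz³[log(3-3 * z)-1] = 2/(z^3 - 3*z^2 + 3*z - 1)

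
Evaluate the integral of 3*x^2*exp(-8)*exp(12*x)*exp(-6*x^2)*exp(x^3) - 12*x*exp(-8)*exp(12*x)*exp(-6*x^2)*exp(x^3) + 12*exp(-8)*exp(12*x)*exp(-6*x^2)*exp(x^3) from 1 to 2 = 1 - exp(-1)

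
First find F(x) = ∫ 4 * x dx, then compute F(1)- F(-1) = 0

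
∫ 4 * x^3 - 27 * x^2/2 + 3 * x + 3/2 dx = x^4 - 9*x^3/2 + 3*x^2/2 + 3*x/2 + C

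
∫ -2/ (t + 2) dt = -2*log(t + 2) + C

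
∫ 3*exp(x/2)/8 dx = 3*exp(x/2)/4 + C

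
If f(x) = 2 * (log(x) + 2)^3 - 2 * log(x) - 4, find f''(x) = (-6*log(x)^2 - 12*log(x) + 2)/x^2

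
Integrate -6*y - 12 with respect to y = -3*y^2 - 12*y + C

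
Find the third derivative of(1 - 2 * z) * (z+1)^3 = -48*z - 30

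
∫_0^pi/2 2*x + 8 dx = -16 + (pi/2 + 4)^2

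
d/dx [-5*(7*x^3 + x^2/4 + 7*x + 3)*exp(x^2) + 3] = -70*x^4*exp(x^2) - 5*x^3*exp(x^2)/2 - 175*x^2*exp(x^2) - 65*x*exp(x^2)/2 - 35*exp(x^2)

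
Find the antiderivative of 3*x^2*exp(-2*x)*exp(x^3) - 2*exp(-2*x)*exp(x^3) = exp(x*(x^2 - 2)) + C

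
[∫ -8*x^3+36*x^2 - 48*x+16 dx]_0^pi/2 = -pi*(-2 + pi/2)^3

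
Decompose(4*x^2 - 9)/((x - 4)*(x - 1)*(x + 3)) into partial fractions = 27/(28*(x + 3)) + 5/(12*(x - 1)) + 55/(21*(x - 4))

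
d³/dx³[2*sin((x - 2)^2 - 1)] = -16*x^3*cos(x^2 - 4*x + 3) + 96*x^2*cos(x^2 - 4*x + 3) - 24*x*sin(x^2 - 4*x + 3) - 192*x*cos(x^2 - 4*x + 3) + 48*sin(x^2 - 4*x + 3) + 128*cos(x^2 - 4*x + 3)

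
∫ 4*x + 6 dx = 2*x^2 + 6*x + C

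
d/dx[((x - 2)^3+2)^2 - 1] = 6*x^5 - 60*x^4 + 240*x^3 - 468*x^2 + 432*x - 144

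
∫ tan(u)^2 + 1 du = tan(u) + C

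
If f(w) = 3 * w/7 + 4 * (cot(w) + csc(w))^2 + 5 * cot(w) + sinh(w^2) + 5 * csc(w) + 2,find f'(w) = 2*w*cosh(w^2) + 3/7 + 8/sin(w) - 5*cos(w)/sin(w)^2 - 5/sin(w)^2 - 16*cos(w)/sin(w)^3 - 16/sin(w)^3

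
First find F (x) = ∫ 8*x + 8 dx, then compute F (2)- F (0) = 32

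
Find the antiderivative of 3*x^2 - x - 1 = x^3 - x^2/2 - x + C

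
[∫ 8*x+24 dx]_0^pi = -36 + (6 + 2*pi)^2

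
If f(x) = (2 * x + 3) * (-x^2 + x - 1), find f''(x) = -12*x - 2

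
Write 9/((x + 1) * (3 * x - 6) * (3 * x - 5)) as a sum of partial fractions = -27/(8*(3*x - 5)) + 1/(8*(x + 1)) + 1/(x - 2)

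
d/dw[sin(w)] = cos(w)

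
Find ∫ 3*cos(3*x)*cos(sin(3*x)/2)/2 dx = sin(sin(3*x)/2) + C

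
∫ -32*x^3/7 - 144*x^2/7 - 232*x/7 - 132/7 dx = -8*x^4/7 - 48*x^3/7 - 116*x^2/7 - 132*x/7 + C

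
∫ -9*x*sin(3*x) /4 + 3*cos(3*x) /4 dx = 3*x*cos(3*x)/4 + C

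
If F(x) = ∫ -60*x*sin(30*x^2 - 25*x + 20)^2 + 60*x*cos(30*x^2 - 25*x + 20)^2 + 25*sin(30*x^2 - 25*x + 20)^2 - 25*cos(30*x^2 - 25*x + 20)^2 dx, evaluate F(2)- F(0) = sin(180)/2 - sin(40)/2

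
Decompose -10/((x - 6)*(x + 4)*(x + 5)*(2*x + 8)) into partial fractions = 5/(11*(x + 5)) - 9/(20*(x + 4)) + 1/(2*(x + 4)^2) - 1/(220*(x - 6))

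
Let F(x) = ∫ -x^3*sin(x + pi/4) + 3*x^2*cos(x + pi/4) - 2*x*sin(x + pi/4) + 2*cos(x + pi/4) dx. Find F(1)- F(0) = 3*cos(pi/4 + 1)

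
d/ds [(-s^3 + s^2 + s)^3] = -9*s^8 + 24*s^7 - 30*s^5 + 12*s^3 + 3*s^2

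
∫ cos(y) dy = sin(y) + C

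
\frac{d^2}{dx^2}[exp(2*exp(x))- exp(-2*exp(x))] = (-4*exp(2*x) + 2*exp(x) + 2*exp(x + 4*exp(x)) + 4*exp(2*x + 4*exp(x)))*exp(-2*exp(x))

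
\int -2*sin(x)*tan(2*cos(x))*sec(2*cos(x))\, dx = sec(2*cos(x)) + C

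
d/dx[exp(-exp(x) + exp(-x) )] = (-exp(2*x) - 1)*exp(-x - exp(x) + exp(-x))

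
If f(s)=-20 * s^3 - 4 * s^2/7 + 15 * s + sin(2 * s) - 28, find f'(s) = -60*s^2 - 8*s/7 + 2*cos(2*s) + 15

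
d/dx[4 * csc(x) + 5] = -4*cot(x)*csc(x)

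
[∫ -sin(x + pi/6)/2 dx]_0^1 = -sqrt(3)/4 + cos(pi/6 + 1)/2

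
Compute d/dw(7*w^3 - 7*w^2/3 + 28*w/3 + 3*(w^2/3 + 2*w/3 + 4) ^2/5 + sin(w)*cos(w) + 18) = 4*w^3/15 + 109*w^2/5 - 14*w/15 + cos(2*w) + 188/15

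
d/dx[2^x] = 2^x*log(2)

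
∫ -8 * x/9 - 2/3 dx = -4*x^2/9 - 2*x/3 + C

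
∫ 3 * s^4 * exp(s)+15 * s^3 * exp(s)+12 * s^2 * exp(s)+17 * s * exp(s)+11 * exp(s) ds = s*(3*s^3 + 3*s^2 + 3*s + 11)*exp(s) + C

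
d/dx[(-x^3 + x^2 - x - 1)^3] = -9*x^8 + 24*x^7 - 42*x^6 + 24*x^5 - 24*x^3 + 6*x^2 - 3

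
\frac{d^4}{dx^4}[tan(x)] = 24*tan(x)^5 + 40*tan(x)^3 + 16*tan(x)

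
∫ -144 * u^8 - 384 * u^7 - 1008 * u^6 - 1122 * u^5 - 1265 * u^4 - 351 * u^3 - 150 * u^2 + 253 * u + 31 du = -16*u^9 - 48*u^8 - 144*u^7 - 187*u^6 - 253*u^5 - 351*u^4/4 - 50*u^3 + 253*u^2/2 + 31*u + C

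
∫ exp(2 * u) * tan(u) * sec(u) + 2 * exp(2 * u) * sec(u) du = exp(2*u)*sec(u) + C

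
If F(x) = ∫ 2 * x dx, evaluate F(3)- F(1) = 8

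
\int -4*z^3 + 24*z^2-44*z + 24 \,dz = -z^4 + 8*z^3 - 22*z^2 + 24*z + C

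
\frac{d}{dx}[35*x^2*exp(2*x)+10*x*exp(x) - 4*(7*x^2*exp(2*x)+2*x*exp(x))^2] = -784*x^4*exp(4*x) - 784*x^3*exp(4*x) - 336*x^3*exp(3*x) - 336*x^2*exp(3*x) + 38*x^2*exp(2*x) + 38*x*exp(2*x) + 10*x*exp(x) + 10*exp(x)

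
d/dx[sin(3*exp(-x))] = -3*exp(-x)*cos(3*exp(-x))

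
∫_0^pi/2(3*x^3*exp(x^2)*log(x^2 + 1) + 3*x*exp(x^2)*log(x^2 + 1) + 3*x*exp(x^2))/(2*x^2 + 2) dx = 3*exp(pi^2/4)*log(1 + pi^2/4)/4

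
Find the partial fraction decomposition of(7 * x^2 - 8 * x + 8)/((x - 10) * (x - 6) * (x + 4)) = 38/(35*(x + 4)) - 53/(10*(x - 6)) + 157/(14*(x - 10))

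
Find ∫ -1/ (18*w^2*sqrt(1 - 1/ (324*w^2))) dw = acsc(18*w) + C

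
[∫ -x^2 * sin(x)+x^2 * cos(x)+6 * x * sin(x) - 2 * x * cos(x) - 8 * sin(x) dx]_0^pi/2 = -4 + (-2 + pi/2)^2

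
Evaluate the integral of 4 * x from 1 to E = -2 + 2*exp(2)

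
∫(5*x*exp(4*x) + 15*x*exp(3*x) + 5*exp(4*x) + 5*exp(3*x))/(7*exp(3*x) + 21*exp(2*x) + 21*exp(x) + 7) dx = 5*x*exp(3*x)/(7*(exp(x) + 1)^2) + C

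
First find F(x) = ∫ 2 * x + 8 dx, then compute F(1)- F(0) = 9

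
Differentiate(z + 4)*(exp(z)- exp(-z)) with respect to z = (z*exp(2*z) + z + 5*exp(2*z) + 3)*exp(-z)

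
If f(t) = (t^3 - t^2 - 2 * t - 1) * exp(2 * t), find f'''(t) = 8*t^3*exp(2*t) + 28*t^2*exp(2*t) - 4*t*exp(2*t) - 38*exp(2*t)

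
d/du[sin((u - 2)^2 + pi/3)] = 2*(u - 2)*cos(u^2 - 4*u + pi/3 + 4)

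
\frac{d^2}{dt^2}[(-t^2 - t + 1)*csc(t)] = (t^2 - 2*t^2/sin(t)^2 + t + 4*t*cos(t)/sin(t) - 2*t/sin(t)^2 - 3 + 2*cos(t)/sin(t) + 2/sin(t)^2)/sin(t)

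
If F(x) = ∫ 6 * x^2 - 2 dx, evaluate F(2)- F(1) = 12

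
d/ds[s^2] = 2*s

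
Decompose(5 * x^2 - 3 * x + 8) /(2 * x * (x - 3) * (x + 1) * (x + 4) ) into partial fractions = -25/(42*(x + 4)) + 2/(3*(x + 1)) + 11/(42*(x - 3)) - 1/(3*x)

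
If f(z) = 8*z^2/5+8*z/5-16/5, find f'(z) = 16*z/5 + 8/5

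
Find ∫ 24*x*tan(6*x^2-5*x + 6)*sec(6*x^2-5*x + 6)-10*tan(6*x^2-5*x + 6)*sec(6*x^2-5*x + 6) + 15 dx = 15*x + 2*sec(6*x^2 - 5*x + 6) + C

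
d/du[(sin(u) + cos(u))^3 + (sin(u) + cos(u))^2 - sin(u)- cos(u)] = (6*sqrt(2)*sin(u + pi/4)^2 + 4*sin(u + pi/4) - sqrt(2))*cos(u + pi/4)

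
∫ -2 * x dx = -x^2 + C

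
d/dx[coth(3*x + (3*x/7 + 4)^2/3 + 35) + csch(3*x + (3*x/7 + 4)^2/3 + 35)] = -(6*x*cosh(3*x^2/49 + 29*x/7 + 121/3) + 6*x + 203*cosh(3*x^2/49 + 29*x/7 + 121/3) + 203)/(49*sinh(3*x^2/49 + 29*x/7 + 121/3)^2)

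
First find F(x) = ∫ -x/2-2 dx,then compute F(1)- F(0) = -9/4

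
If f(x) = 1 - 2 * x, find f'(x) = -2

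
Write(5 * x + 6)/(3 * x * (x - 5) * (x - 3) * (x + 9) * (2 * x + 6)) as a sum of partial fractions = -13/(18144*(x + 9)) + 1/(576*(x + 3)) - 7/(864*(x - 3)) + 31/(6720*(x - 5)) + 1/(405*x)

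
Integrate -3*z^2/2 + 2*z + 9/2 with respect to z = -z^3/2 + z^2 + 9*z/2 + C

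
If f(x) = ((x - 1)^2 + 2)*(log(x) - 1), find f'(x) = (2*x^2*log(x) - x^2 - 2*x*log(x) + 3)/x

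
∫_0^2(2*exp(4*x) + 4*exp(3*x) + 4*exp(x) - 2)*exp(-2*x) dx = -4 + (-exp(-2) + 2 + exp(2))^2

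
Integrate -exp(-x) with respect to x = exp(-x) + C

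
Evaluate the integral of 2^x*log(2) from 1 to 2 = 2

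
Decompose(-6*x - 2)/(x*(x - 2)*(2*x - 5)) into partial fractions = -68/(5*(2*x - 5)) + 7/(x - 2) - 1/(5*x)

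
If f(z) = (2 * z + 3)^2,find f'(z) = 8*z + 12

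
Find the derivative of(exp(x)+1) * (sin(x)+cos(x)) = 2*exp(x)*cos(x) - sin(x) + cos(x)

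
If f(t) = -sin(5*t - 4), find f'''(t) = 125*cos(5*t - 4)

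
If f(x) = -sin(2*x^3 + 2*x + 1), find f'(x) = -2*(3*x^2 + 1)*cos(2*x^3 + 2*x + 1)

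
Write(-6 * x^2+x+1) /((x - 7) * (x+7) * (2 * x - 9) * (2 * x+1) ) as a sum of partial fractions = -2/(975*(2*x + 1)) + 232/(575*(2*x - 9)) + 150/(2093*(x + 7)) - 143/(525*(x - 7))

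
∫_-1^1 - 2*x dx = 0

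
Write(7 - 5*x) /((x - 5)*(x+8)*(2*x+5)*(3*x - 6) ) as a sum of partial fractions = 52/(1485*(2*x + 5)) - 47/(4290*(x + 8)) + 1/(270*(x - 2)) - 2/(195*(x - 5))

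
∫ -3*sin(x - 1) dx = 3*cos(x - 1) + C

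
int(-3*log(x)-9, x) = -3*x*(log(x) + 2) + C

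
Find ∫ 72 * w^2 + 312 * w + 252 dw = 24*w^3 + 156*w^2 + 252*w + C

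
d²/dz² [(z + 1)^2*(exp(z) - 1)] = z^2*exp(z) + 6*z*exp(z) + 7*exp(z) - 2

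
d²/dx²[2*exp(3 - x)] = 2*exp(3 - x)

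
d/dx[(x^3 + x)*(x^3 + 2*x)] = 6*x^5 + 12*x^3 + 4*x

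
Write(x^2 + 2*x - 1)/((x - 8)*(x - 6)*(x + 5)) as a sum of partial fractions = 14/(143*(x + 5)) - 47/(22*(x - 6)) + 79/(26*(x - 8))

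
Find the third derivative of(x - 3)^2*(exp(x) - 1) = x^2*exp(x) - 3*exp(x)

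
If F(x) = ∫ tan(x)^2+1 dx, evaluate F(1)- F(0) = tan(1)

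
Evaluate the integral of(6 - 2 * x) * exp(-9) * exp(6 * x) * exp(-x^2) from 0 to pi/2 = -exp(-9) + exp(-(-3 + pi/2)^2)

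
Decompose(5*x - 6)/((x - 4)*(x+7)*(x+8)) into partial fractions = -23/(6*(x + 8)) + 41/(11*(x + 7)) + 7/(66*(x - 4))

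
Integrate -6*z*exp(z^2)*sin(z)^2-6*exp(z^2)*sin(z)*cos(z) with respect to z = -3*exp(z^2)*sin(z)^2 + C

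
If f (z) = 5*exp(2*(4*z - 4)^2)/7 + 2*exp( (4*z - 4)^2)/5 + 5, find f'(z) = 64*z*exp(16*z^2 - 32*z + 16)/5 + 320*z*exp(32*z^2 - 64*z + 32)/7 - 64*exp(16*z^2 - 32*z + 16)/5 - 320*exp(32*z^2 - 64*z + 32)/7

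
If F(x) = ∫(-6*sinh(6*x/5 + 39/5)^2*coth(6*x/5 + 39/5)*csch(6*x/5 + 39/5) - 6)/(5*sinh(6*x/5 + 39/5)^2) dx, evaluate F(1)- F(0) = -coth(39/5) - csch(39/5) + csch(9) + coth(9)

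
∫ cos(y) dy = sin(y) + C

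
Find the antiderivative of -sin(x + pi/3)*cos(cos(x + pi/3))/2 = sin(cos(x + pi/3))/2 + C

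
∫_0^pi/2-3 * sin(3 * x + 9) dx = sin(9) - cos(9)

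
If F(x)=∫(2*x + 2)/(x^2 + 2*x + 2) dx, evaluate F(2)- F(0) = -log(2) + log(10)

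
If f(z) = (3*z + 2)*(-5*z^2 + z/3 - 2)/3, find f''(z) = -30*z - 6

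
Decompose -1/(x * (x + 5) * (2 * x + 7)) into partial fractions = 4/(21*(2*x + 7)) - 1/(15*(x + 5)) - 1/(35*x)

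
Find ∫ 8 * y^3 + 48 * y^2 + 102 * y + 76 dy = 2*y^4 + 16*y^3 + 51*y^2 + 76*y + C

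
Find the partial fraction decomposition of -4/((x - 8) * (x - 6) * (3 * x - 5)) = -36/(247*(3*x - 5)) + 2/(13*(x - 6)) - 2/(19*(x - 8))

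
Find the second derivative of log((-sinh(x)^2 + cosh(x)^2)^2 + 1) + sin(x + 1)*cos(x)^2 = sin(x - 1)/4 - sin(x + 1)/2 - 9*sin(3*x + 1)/4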